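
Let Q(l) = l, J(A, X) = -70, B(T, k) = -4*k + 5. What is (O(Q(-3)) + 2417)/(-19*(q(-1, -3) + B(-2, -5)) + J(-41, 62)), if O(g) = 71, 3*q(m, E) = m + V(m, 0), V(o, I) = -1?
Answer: -7464/1597 ≈ -4.6738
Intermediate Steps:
B(T, k) = 5 - 4*k
q(m, E) = -1/3 + m/3 (q(m, E) = (m - 1)/3 = (-1 + m)/3 = -1/3 + m/3)
(O(Q(-3)) + 2417)/(-19*(q(-1, -3) + B(-2, -5)) + J(-41, 62)) = (71 + 2417)/(-19*((-1/3 + (1/3)*(-1)) + (5 - 4*(-5))) - 70) = 2488/(-19*((-1/3 - 1/3) + (5 + 20)) - 70) = 2488/(-19*(-2/3 + 25) - 70) = 2488/(-19*73/3 - 70) = 2488/(-1387/3 - 70) = 2488/(-1597/3) = 2488*(-3/1597) = -7464/1597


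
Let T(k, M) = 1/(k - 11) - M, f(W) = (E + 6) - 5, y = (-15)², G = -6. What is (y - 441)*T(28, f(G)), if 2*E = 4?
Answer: 10800/17 ≈ 635.29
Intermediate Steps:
E = 2 (E = (½)*4 = 2)
y = 225
f(W) = 3 (f(W) = (2 + 6) - 5 = 8 - 5 = 3)
T(k, M) = 1/(-11 + k) - M
(y - 441)*T(28, f(G)) = (225 - 441)*((1 + 11*3 - 1*3*28)/(-11 + 28)) = -216*(1 + 33 - 84)/17 = -216*(-50)/17 = -216*(-50/17) = 10800/17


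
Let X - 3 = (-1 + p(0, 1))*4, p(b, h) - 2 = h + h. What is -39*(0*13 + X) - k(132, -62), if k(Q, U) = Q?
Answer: -717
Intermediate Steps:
p(b, h) = 2 + 2*h (p(b, h) = 2 + (h + h) = 2 + 2*h)
X = 15 (X = 3 + (-1 + (2 + 2*1))*4 = 3 + (-1 + (2 + 2))*4 = 3 + (-1 + 4)*4 = 3 + 3*4 = 3 + 12 = 15)
-39*(0*13 + X) - k(132, -62) = -39*(0*13 + 15) - 1*132 = -39*(0 + 15) - 132 = -39*15 - 132 = -585 - 132 = -717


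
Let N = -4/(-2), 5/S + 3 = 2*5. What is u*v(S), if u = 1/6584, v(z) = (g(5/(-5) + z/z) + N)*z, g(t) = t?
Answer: 5/23044 ≈ 0.00021698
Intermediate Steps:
S = 5/7 (S = 5/(-3 + 2*5) = 5/(-3 + 10) = 5/7 ≈ 0.71429)
N = 2 (N = -4*(-1/2) = 2)
v(z) = 2*z (v(z) = ((5/(-5) + z/z) + 2)*z = ((5*(-1/5) + 1) + 2)*z = ((-1 + 1) + 2)*z = (0 + 2)*z = 2*z)
u = 1/6584 ≈ 0.00015188
u*v(S) = (2*(5/7))/6584 = (1/6584)*(10/7) = 5/23044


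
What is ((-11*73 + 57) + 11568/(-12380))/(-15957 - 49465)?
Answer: 1155881/101240545 ≈ 0.011417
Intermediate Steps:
((-11*73 + 57) + 11568/(-12380))/(-15957 - 49465) = ((-803 + 57) + 11568*(-1/12380))/(-65422) = (-746 - 2892/3095)*(-1/65422) = -2311762/3095*(-1/65422) = 1155881/101240545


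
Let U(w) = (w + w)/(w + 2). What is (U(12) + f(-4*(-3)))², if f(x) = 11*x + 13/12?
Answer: 128210329/7056 ≈ 18170.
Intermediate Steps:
f(x) = 13/12 + 11*x (f(x) = 11*x + 13*(1/12) = 11*x + 13/12 = 13/12 + 11*x)
U(w) = 2*w/(2 + w) (U(w) = (2*w)/(2 + w) = 2*w/(2 + w))
(U(12) + f(-4*(-3)))² = (2*12/(2 + 12) + (13/12 + 11*(-4*(-3))))² = (2*12/14 + (13/12 + 11*12))² = (2*12*(1/14) + (13/12 + 132))² = (12/7 + 1597/12)² = (11323/84)² = 128210329/7056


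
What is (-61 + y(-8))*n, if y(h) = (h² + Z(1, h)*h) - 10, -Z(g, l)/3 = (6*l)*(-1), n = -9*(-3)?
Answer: 30915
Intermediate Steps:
n = 27
Z(g, l) = 18*l (Z(g, l) = -3*6*l*(-1) = -(-18)*l = 18*l)
y(h) = -10 + 19*h² (y(h) = (h² + (18*h)*h) - 10 = (h² + 18*h²) - 10 = 19*h² - 10 = -10 + 19*h²)
(-61 + y(-8))*n = (-61 + (-10 + 19*(-8)²))*27 = (-61 + (-10 + 19*64))*27 = (-61 + (-10 + 1216))*27 = (-61 + 1206)*27 = 1145*27 = 30915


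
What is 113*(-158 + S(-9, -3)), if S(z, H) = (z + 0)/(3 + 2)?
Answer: -90287/5 ≈ -18057.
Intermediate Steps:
S(z, H) = z/5
113*(-158 + S(-9, -3)) = 113*(-158 + (⅕)*(-9)) = 113*(-158 - 9/5) = 113*(-799/5) = -90287/5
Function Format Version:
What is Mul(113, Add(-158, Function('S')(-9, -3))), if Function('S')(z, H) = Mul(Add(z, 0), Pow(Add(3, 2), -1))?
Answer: Rational(-90287, 5) ≈ -18057.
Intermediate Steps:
Function('S')(z, H) = Mul(Rational(1, 5), z) (Function('S')(z, H) = Mul(z, Pow(5, -1)) = Mul(z, Rational(1, 5)) = Mul(Rational(1, 5), z))
Mul(113, Add(-158, Function('S')(-9, -3))) = Mul(113, Add(-158, Mul(Rational(1, 5), -9))) = Mul(113, Add(-158, Rational(-9, 5))) = Mul(113, Rational(-799, 5)) = Rational(-90287, 5)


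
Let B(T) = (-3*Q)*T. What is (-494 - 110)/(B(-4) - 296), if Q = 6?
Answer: 151/56 ≈ 2.6964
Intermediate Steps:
B(T) = -18*T (B(T) = (-3*6)*T = -18*T)
(-494 - 110)/(B(-4) - 296) = (-494 - 110)/(-18*(-4) - 296) = -604/(72 - 296) = -604/(-224) = -604*(-1/224) = 151/56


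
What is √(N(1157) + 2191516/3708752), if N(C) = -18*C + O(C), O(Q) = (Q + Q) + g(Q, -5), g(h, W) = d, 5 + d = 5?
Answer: I*√3978460877519469/463594 ≈ 136.06*I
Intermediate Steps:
d = 0 (d = -5 + 5 = 0)
g(h, W) = 0
O(Q) = 2*Q (O(Q) = (Q + Q) + 0 = 2*Q + 0 = 2*Q)
N(C) = -16*C (N(C) = -18*C + 2*C = -16*C)
√(N(1157) + 2191516/3708752) = √(-16*1157 + 2191516/3708752) = √(-18512 + 2191516*(1/3708752)) = √(-18512 + 547879/927188) = √(-17163556377/927188) = I*√3978460877519469/463594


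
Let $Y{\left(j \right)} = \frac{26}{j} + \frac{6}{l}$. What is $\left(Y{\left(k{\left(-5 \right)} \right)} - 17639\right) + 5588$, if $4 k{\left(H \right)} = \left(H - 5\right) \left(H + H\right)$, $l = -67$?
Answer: $- \frac{20183833}{1675} \approx -12050.0$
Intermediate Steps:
$k{\left(H \right)} = \frac{H \left(-5 + H\right)}{2}$ ($k{\left(H \right)} = \frac{\left(H - 5\right) \left(H + H\right)}{4} = \frac{\left(-5 + H\right) 2 H}{4} = \frac{2 H \left(-5 + H\right)}{4} = \frac{H \left(-5 + H\right)}{2}$)
$Y{\left(j \right)} = - \frac{6}{67} + \frac{26}{j}$ ($Y{\left(j \right)} = \frac{26}{j} + \frac{6}{-67} = \frac{26}{j} + 6 \left(- \frac{1}{67}\right) = \frac{26}{j} - \frac{6}{67} = - \frac{6}{67} + \frac{26}{j}$)
$\left(Y{\left(k{\left(-5 \right)} \right)} - 17639\right) + 5588 = \left(\left(- \frac{6}{67} + \frac{26}{\frac{1}{2} \left(-5\right) \left(-5 - 5\right)}\right) - 17639\right) + 5588 = \left(\left(- \frac{6}{67} + \frac{26}{\frac{1}{2} \left(-5\right) \left(-10\right)}\right) - 17639\right) + 5588 = \left(\left(- \frac{6}{67} + \frac{26}{25}\right) - 17639\right) + 5588 = \left(\frac{1592}{1675} - 17639\right) + 5588 = - \frac{29543733}{1675} + 5588 = - \frac{20183833}{1675}$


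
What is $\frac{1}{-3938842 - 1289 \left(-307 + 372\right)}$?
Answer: $- \frac{1}{4022627} \approx -2.4859 \cdot 10^{-7}$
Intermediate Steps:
$\frac{1}{-3938842 - 1289 \left(-307 + 372\right)} = \frac{1}{-3938842 - 83785} = \frac{1}{-4022627} = - \frac{1}{4022627}$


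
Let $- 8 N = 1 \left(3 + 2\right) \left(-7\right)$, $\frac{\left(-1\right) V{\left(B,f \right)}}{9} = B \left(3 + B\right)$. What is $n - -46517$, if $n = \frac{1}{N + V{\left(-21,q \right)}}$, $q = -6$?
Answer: $\frac{1264378569}{27181} \approx 46517.0$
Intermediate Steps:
$V{\left(B,f \right)} = - 9 B \left(3 + B\right)$
$N = \frac{35}{8}$ ($N = - \frac{1 \left(3 + 2\right) \left(-7\right)}{8} = - \frac{1 \cdot 5 \left(-7\right)}{8} = - \frac{5 \left(-7\right)}{8} = \left(- \frac{1}{8}\right) \left(-35\right) = \frac{35}{8} \approx 4.375$)
$n = - \frac{8}{27181}$ ($n = \frac{1}{\frac{35}{8} - - 189 \left(3 - 21\right)} = \frac{1}{\frac{35}{8} - \left(-189\right) \left(-18\right)} = \frac{1}{\frac{35}{8} - 3402} = \frac{1}{- \frac{27181}{8}} = - \frac{8}{27181} \approx -0.00029432$)
$n - -46517 = - \frac{8}{27181} - -46517 = - \frac{8}{27181} + 46517 = \frac{1264378569}{27181}$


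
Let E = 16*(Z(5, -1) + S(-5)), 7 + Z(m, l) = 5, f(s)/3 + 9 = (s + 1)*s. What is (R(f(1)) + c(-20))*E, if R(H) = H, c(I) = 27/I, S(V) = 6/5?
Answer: 7152/25 ≈ 286.08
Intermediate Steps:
f(s) = -27 + 3*s*(1 + s) (f(s) = -27 + 3*((s + 1)*s) = -27 + 3*((1 + s)*s) = -27 + 3*(s*(1 + s)) = -27 + 3*s*(1 + s))
Z(m, l) = -2 (Z(m, l) = -7 + 5 = -2)
S(V) = 6/5 (S(V) = 6*(⅕) = 6/5)
E = -64/5 (E = 16*(-2 + 6/5) = 16*(-⅘) = -64/5 ≈ -12.800)
(R(f(1)) + c(-20))*E = ((-27 + 3*1 + 3*1²) + 27/(-20))*(-64/5) = ((-27 + 3 + 3*1) + 27*(-1/20))*(-64/5) = ((-27 + 3 + 3) - 27/20)*(-64/5) = (-21 - 27/20)*(-64/5) = -447/20*(-64/5) = 7152/25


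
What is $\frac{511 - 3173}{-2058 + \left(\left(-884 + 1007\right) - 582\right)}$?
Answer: $\frac{2662}{2517} \approx 1.0576$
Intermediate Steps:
$\frac{511 - 3173}{-2058 + \left(\left(-884 + 1007\right) - 582\right)} = - \frac{2662}{-2058 + \left(123 - 582\right)} = - \frac{2662}{-2058 - 459} = - \frac{2662}{-2517} = \left(-2662\right) \left(- \frac{1}{2517}\right) = \frac{2662}{2517}$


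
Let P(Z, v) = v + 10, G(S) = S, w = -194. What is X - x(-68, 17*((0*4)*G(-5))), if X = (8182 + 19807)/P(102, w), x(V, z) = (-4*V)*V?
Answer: 3375275/184 ≈ 18344.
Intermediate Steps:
P(Z, v) = 10 + v
x(V, z) = -4*V²
X = -27989/184 (X = (8182 + 19807)/(10 - 194) = 27989/(-184) = 27989*(-1/184) = -27989/184 ≈ -152.11)
X - x(-68, 17*((0*4)*G(-5))) = -27989/184 - (-4)*(-68)² = -27989/184 - (-4)*4624 = -27989/184 - 1*(-18496) = -27989/184 + 18496 = 3375275/184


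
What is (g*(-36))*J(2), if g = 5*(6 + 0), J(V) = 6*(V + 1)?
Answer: -19440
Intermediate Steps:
J(V) = 6 + 6*V (J(V) = 6*(1 + V) = 6 + 6*V)
g = 30 (g = 5*6 = 30)
(g*(-36))*J(2) = (30*(-36))*(6 + 6*2) = -1080*(6 + 12) = -1080*18 = -19440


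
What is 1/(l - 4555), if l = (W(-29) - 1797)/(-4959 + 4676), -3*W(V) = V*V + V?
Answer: -849/3860992 ≈ -0.00021989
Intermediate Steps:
W(V) = -V/3 - V**2/3 (W(V) = -(V*V + V)/3 = -(V**2 + V)/3 = -(V + V**2)/3 = -V/3 - V**2/3)
l = 6203/849 (l = (-1/3*(-29)*(1 - 29) - 1797)/(-4959 + 4676) = (-1/3*(-29)*(-28) - 1797)/(-283) = (-812/3 - 1797)*(-1/283) = -6203/3*(-1/283) = 6203/849 ≈ 7.3062)
1/(l - 4555) = 1/(6203/849 - 4555) = 1/(-3860992/849) = -849/3860992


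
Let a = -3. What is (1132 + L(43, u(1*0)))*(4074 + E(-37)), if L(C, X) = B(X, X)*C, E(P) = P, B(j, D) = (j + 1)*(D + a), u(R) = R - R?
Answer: 4049111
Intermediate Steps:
u(R) = 0
B(j, D) = (1 + j)*(-3 + D) (B(j, D) = (j + 1)*(D - 3) = (1 + j)*(-3 + D))
L(C, X) = C*(-3 + X² - 2*X) (L(C, X) = (-3 + X - 3*X + X*X)*C = (-3 + X - 3*X + X²)*C = (-3 + X² - 2*X)*C = C*(-3 + X² - 2*X))
(1132 + L(43, u(1*0)))*(4074 + E(-37)) = (1132 + 43*(-3 + 0² - 2*0))*(4074 - 37) = (1132 + 43*(-3 + 0 + 0))*4037 = (1132 + 43*(-3))*4037 = (1132 - 129)*4037 = 1003*4037 = 4049111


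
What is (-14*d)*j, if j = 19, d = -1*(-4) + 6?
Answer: -2660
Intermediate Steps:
d = 10 (d = 4 + 6 = 10)
(-14*d)*j = -14*10*19 = -140*19 = -2660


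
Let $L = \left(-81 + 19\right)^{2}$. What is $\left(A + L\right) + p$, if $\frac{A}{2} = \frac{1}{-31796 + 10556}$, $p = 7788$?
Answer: $\frac{123531839}{10620} \approx 11632.0$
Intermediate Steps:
$L = 3844$ ($L = \left(-62\right)^{2} = 3844$)
$A = - \frac{1}{10620}$ ($A = \frac{2}{-31796 + 10556} = \frac{2}{-21240} = 2 \left(- \frac{1}{21240}\right) = - \frac{1}{10620} \approx -9.4162 \cdot 10^{-5}$)
$\left(A + L\right) + p = \left(- \frac{1}{10620} + 3844\right) + 7788 = \frac{40823279}{10620} + 7788 = \frac{123531839}{10620}$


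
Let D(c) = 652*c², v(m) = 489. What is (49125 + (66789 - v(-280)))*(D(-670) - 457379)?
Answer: 33730119218925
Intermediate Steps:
(49125 + (66789 - v(-280)))*(D(-670) - 457379) = (49125 + (66789 - 1*489))*(652*(-670)² - 457379) = (49125 + (66789 - 489))*(652*448900 - 457379) = (49125 + 66300)*(292682800 - 457379) = 115425*292225421 = 33730119218925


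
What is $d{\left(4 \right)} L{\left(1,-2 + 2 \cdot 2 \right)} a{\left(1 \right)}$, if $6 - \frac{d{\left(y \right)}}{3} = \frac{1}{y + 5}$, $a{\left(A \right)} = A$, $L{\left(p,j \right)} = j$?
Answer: $\frac{106}{3} \approx 35.333$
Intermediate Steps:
$d{\left(y \right)} = 18 - \frac{3}{5 + y}$ ($d{\left(y \right)} = 18 - \frac{3}{y + 5} = 18 - \frac{3}{5 + y}$)
$d{\left(4 \right)} L{\left(1,-2 + 2 \cdot 2 \right)} a{\left(1 \right)} = \frac{3 \left(29 + 6 \cdot 4\right)}{5 + 4} \left(-2 + 2 \cdot 2\right) 1 = \frac{3 \left(29 + 24\right)}{9} \left(-2 + 4\right) 1 = 3 \cdot \frac{1}{9} \cdot 53 \cdot 2 \cdot 1 = \frac{53}{3} \cdot 2 \cdot 1 = \frac{106}{3} \cdot 1 = \frac{106}{3}$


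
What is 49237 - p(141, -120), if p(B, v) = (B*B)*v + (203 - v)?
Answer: 2434634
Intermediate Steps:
p(B, v) = 203 - v + v*B**2 (p(B, v) = B**2*v + (203 - v) = v*B**2 + (203 - v) = 203 - v + v*B**2)
49237 - p(141, -120) = 49237 - (203 - 1*(-120) - 120*141**2) = 49237 - (203 + 120 - 120*19881) = 49237 - (203 + 120 - 2385720) = 49237 - 1*(-2385397) = 49237 + 2385397 = 2434634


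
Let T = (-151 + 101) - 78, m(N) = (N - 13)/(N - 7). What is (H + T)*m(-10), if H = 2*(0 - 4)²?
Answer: -2208/17 ≈ -129.88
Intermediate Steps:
m(N) = (-13 + N)/(-7 + N)
H = 32 (H = 2*(-4)² = 2*16 = 32)
T = -128 (T = -50 - 78 = -128)
(H + T)*m(-10) = (32 - 128)*((-13 - 10)/(-7 - 10)) = -96*(-23)/(-17) = -(-96)*(-23)/17 = -96*23/17 = -2208/17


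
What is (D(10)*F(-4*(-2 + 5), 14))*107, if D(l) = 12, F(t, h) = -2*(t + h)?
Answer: -5136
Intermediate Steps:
F(t, h) = -2*h - 2*t (F(t, h) = -2*(h + t) = -2*h - 2*t)
(D(10)*F(-4*(-2 + 5), 14))*107 = (12*(-2*14 - (-8)*(-2 + 5)))*107 = (12*(-28 - (-8)*3))*107 = (12*(-28 - 2*(-12)))*107 = (12*(-28 + 24))*107 = (12*(-4))*107 = -48*107 = -5136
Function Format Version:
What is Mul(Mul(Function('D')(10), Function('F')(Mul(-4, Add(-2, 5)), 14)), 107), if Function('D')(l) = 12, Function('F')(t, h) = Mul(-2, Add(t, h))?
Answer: -5136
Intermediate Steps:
Function('F')(t, h) = Add(Mul(-2, h), Mul(-2, t)) (Function('F')(t, h) = Mul(-2, Add(h, t)) = Add(Mul(-2, h), Mul(-2, t)))
Mul(Mul(Function('D')(10), Function('F')(Mul(-4, Add(-2, 5)), 14)), 107) = Mul(Mul(12, Add(Mul(-2, 14), Mul(-2, Mul(-4, Add(-2, 5))))), 107) = Mul(Mul(12, Add(-28, Mul(-2, Mul(-4, 3)))), 107) = Mul(Mul(12, Add(-28, Mul(-2, -12))), 107) = Mul(Mul(12, Add(-28, 24)), 107) = Mul(Mul(12, -4), 107) = Mul(-48, 107) = -5136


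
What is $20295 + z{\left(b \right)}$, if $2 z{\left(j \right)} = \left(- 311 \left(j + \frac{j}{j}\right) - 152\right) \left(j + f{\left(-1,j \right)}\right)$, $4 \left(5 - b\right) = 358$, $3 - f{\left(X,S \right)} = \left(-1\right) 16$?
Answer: $- \frac{6601563}{8} \approx -8.252 \cdot 10^{5}$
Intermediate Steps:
$f{\left(X,S \right)} = 19$ ($f{\left(X,S \right)} = 3 - \left(-1\right) 16 = 3 - -16 = 3 + 16 = 19$)
$b = - \frac{169}{2}$ ($b = 5 - \frac{179}{2} = - \frac{169}{2} \approx -84.5$)
$z{\left(j \right)} = \frac{\left(-463 - 311 j\right) \left(19 + j\right)}{2}$ ($z{\left(j \right)} = \frac{\left(- 311 \left(j + \frac{j}{j}\right) - 152\right) \left(j + 19\right)}{2} = \frac{\left(- 311 \left(j + 1\right) - 152\right) \left(19 + j\right)}{2} = \frac{\left(- 311 \left(1 + j\right) - 152\right) \left(19 + j\right)}{2} = \frac{\left(\left(-311 - 311 j\right) - 152\right) \left(19 + j\right)}{2} = \frac{\left(-463 - 311 j\right) \left(19 + j\right)}{2}$)
$20295 + z{\left(b \right)} = 20295 - \left(- \frac{529637}{2} + \frac{8882471}{8}\right) = 20295 - \frac{6763923}{8} = - \frac{6601563}{8}$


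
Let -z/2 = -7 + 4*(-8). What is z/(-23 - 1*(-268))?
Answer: 78/245 ≈ 0.31837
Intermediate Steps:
z = 78 (z = -2*(-7 + 4*(-8)) = -2*(-7 - 32) = -2*(-39) = 78)
z/(-23 - 1*(-268)) = 78/(-23 - 1*(-268)) = 78/(-23 + 268) = 78/245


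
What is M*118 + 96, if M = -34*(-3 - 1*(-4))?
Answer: -3916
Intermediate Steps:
M = -34 (M = -34*(-3 + 4) = -34*1 = -34)
M*118 + 96 = -34*118 + 96 = -4012 + 96 = -3916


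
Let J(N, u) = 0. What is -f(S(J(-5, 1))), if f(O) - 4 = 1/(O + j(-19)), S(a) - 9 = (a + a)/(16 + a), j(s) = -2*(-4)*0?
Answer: -37/9 ≈ -4.1111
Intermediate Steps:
j(s) = 0 (j(s) = 8*0 = 0)
S(a) = 9 + 2*a/(16 + a) (S(a) = 9 + (a + a)/(16 + a) = 9 + (2*a)/(16 + a) = 9 + 2*a/(16 + a))
f(O) = 4 + 1/O (f(O) = 4 + 1/(O + 0) = 4 + 1/O)
-f(S(J(-5, 1))) = -(4 + 1/((144 + 11*0)/(16 + 0))) = -(4 + 1/((144 + 0)/16)) = -(4 + 1/((1/16)*144)) = -(4 + 1/9) = -1*37/9 = -37/9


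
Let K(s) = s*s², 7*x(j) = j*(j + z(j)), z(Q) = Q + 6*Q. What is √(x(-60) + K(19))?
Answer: √537691/7 ≈ 104.75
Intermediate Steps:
z(Q) = 7*Q
x(j) = 8*j²/7 (x(j) = (j*(j + 7*j))/7 = (j*(8*j))/7 = (8*j²)/7 = 8*j²/7)
K(s) = s³
√(x(-60) + K(19)) = √((8/7)*(-60)² + 19³) = √((8/7)*3600 + 6859) = √(28800/7 + 6859) = √(76813/7) = √537691/7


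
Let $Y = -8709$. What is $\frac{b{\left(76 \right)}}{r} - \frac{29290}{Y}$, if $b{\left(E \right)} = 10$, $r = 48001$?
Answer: $\frac{1406036380}{418040709} \approx 3.3634$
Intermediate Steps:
$\frac{b{\left(76 \right)}}{r} - \frac{29290}{Y} = \frac{10}{48001} - \frac{29290}{-8709} = 10 \cdot \frac{1}{48001} - - \frac{29290}{8709} = \frac{10}{48001} + \frac{29290}{8709} = \frac{1406036380}{418040709}$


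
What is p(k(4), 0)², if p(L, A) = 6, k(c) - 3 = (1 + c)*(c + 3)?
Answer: 36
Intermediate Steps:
k(c) = 3 + (1 + c)*(3 + c) (k(c) = 3 + (1 + c)*(c + 3) = 3 + (1 + c)*(3 + c))
p(k(4), 0)² = 6² = 36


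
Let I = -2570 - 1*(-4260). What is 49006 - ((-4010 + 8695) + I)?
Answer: 42631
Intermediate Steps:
I = 1690 (I = -2570 + 4260 = 1690)
49006 - ((-4010 + 8695) + I) = 49006 - ((-4010 + 8695) + 1690) = 49006 - (4685 + 1690) = 49006 - 1*6375 = 49006 - 6375 = 42631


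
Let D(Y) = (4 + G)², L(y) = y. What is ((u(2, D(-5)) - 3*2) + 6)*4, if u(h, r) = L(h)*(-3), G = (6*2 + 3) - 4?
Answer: -24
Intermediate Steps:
G = 11 (G = (12 + 3) - 4 = 15 - 4 = 11)
D(Y) = 225 (D(Y) = (4 + 11)² = 15² = 225)
u(h, r) = -3*h (u(h, r) = h*(-3) = -3*h)
((u(2, D(-5)) - 3*2) + 6)*4 = ((-3*2 - 3*2) + 6)*4 = ((-6 - 6) + 6)*4 = (-12 + 6)*4 = -6*4 = -24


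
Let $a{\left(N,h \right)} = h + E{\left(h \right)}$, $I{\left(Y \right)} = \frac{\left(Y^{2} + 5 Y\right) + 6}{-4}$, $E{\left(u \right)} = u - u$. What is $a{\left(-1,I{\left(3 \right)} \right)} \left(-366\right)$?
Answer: $2745$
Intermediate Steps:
$E{\left(u \right)} = 0$
$I{\left(Y \right)} = - \frac{3}{2} - \frac{5 Y}{4} - \frac{Y^{2}}{4}$ ($I{\left(Y \right)} = \left(6 + Y^{2} + 5 Y\right) \left(- \frac{1}{4}\right) = - \frac{3}{2} - \frac{5 Y}{4} - \frac{Y^{2}}{4}$)
$a{\left(N,h \right)} = h$ ($a{\left(N,h \right)} = h + 0 = h$)
$a{\left(-1,I{\left(3 \right)} \right)} \left(-366\right) = \left(- \frac{3}{2} - \frac{15}{4} - \frac{3^{2}}{4}\right) \left(-366\right) = \left(- \frac{3}{2} - \frac{15}{4} - \frac{9}{4}\right) \left(-366\right) = \left(- \frac{15}{2}\right) \left(-366\right) = 2745$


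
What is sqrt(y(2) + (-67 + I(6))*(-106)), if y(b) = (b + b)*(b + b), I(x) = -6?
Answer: sqrt(7754) ≈ 88.057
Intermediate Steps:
y(b) = 4*b**2 (y(b) = (2*b)*(2*b) = 4*b**2)
sqrt(y(2) + (-67 + I(6))*(-106)) = sqrt(4*2**2 + (-67 - 6)*(-106)) = sqrt(4*4 - 73*(-106)) = sqrt(16 + 7738) = sqrt(7754)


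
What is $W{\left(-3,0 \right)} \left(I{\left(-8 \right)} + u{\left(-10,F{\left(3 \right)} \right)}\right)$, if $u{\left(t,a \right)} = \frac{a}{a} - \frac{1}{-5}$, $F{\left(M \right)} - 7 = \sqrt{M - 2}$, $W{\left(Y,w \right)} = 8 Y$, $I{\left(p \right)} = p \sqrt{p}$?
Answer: $- \frac{144}{5} + 384 i \sqrt{2} \approx -28.8 + 543.06 i$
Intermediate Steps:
$I{\left(p \right)} = p^{\frac{3}{2}}$
$F{\left(M \right)} = 7 + \sqrt{-2 + M}$ ($F{\left(M \right)} = 7 + \sqrt{M - 2} = 7 + \sqrt{-2 + M}$)
$u{\left(t,a \right)} = \frac{6}{5}$ ($u{\left(t,a \right)} = 1 - - \frac{1}{5} = 1 + \frac{1}{5} = \frac{6}{5}$)
$W{\left(-3,0 \right)} \left(I{\left(-8 \right)} + u{\left(-10,F{\left(3 \right)} \right)}\right) = 8 \left(-3\right) \left(\left(-8\right)^{\frac{3}{2}} + \frac{6}{5}\right) = - 24 \left(- 16 i \sqrt{2} + \frac{6}{5}\right) = - 24 \left(\frac{6}{5} - 16 i \sqrt{2}\right) = - \frac{144}{5} + 384 i \sqrt{2}$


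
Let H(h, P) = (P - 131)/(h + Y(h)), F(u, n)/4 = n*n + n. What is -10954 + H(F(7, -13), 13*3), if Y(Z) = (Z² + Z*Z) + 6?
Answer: -4268675260/389691 ≈ -10954.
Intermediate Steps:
Y(Z) = 6 + 2*Z² (Y(Z) = (Z² + Z²) + 6 = 2*Z² + 6 = 6 + 2*Z²)
F(u, n) = 4*n + 4*n² (F(u, n) = 4*(n*n + n) = 4*(n² + n) = 4*(n + n²) = 4*n + 4*n²)
H(h, P) = (-131 + P)/(6 + h + 2*h²) (H(h, P) = (P - 131)/(h + (6 + 2*h²)) = (-131 + P)/(6 + h + 2*h²))
-10954 + H(F(7, -13), 13*3) = -10954 + (-131 + 13*3)/(6 + 4*(-13)*(1 - 13) + 2*(4*(-13)*(1 - 13))²) = -10954 + (-131 + 39)/(6 + 4*(-13)*(-12) + 2*(4*(-13)*(-12))²) = -10954 - 92/(6 + 624 + 2*624²) = -10954 - 92/(6 + 624 + 2*389376) = -10954 - 92/(6 + 624 + 778752) = -10954 - 92/779382 = -10954 + (1/779382)*(-92) = -10954 - 46/389691 = -4268675260/389691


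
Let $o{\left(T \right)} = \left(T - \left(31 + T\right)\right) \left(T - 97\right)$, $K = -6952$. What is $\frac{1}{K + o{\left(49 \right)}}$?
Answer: $- \frac{1}{5464} \approx -0.00018302$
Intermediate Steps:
$o{\left(T \right)} = 3007 - 31 T$ ($o{\left(T \right)} = - 31 \left(-97 + T\right) = 3007 - 31 T$)
$\frac{1}{K + o{\left(49 \right)}} = \frac{1}{-6952 + \left(3007 - 1519\right)} = \frac{1}{-6952 + 1488} = \frac{1}{-5464} = - \frac{1}{5464}$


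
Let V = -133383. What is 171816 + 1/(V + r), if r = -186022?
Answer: 54878889479/319405 ≈ 1.7182e+5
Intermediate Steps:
171816 + 1/(V + r) = 171816 + 1/(-133383 - 186022) = 171816 + 1/(-319405) = 171816 - 1/319405 = 54878889479/319405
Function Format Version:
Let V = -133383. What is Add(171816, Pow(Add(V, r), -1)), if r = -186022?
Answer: Rational(54878889479, 319405) ≈ 1.7182e+5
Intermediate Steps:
Add(171816, Pow(Add(V, r), -1)) = Add(171816, Pow(Add(-133383, -186022), -1)) = Add(171816, Pow(-319405, -1)) = Add(171816, Rational(-1, 319405)) = Rational(54878889479, 319405)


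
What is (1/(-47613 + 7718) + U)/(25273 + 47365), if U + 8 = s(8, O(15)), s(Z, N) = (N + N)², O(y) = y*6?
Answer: 1292278839/2897893010 ≈ 0.44594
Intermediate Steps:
O(y) = 6*y
s(Z, N) = 4*N² (s(Z, N) = (2*N)² = 4*N²)
U = 32392 (U = -8 + 4*(6*15)² = -8 + 4*90² = -8 + 4*8100 = -8 + 32400 = 32392)
(1/(-47613 + 7718) + U)/(25273 + 47365) = (1/(-47613 + 7718) + 32392)/(25273 + 47365) = (1/(-39895) + 32392)/72638 = (-1/39895 + 32392)*(1/72638) = (1292278839/39895)*(1/72638) = 1292278839/2897893010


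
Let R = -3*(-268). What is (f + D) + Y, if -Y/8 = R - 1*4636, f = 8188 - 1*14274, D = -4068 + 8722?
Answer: 29224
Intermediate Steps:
D = 4654
R = 804
f = -6086 (f = 8188 - 14274 = -6086)
Y = 30656 (Y = -8*(804 - 1*4636) = -8*(804 - 4636) = -8*(-3832) = 30656)
(f + D) + Y = (-6086 + 4654) + 30656 = -1432 + 30656 = 29224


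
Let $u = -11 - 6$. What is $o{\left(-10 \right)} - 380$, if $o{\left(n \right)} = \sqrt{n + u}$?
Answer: $-380 + 3 i \sqrt{3} \approx -380.0 + 5.1962 i$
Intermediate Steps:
$u = -17$
$o{\left(n \right)} = \sqrt{-17 + n}$ ($o{\left(n \right)} = \sqrt{n - 17} = \sqrt{-17 + n}$)
$o{\left(-10 \right)} - 380 = \sqrt{-17 - 10} - 380 = \sqrt{-27} - 380 = 3 i \sqrt{3} - 380 = -380 + 3 i \sqrt{3}$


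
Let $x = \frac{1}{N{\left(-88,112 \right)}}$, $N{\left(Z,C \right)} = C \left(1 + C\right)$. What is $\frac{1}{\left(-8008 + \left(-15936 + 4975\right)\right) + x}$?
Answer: $- \frac{12656}{240071663} \approx -5.2718 \cdot 10^{-5}$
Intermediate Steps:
$x = \frac{1}{12656}$ ($x = \frac{1}{112 \left(1 + 112\right)} = \frac{1}{112 \cdot 113} = \frac{1}{12656} \approx 7.9014 \cdot 10^{-5}$)
$\frac{1}{\left(-8008 + \left(-15936 + 4975\right)\right) + x} = \frac{1}{\left(-8008 + \left(-15936 + 4975\right)\right) + \frac{1}{12656}} = \frac{1}{\left(-8008 - 10961\right) + \frac{1}{12656}} = \frac{1}{-18969 + \frac{1}{12656}} = \frac{1}{- \frac{240071663}{12656}} = - \frac{12656}{240071663}$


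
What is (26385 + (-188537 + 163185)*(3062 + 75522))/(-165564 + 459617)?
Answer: -1992235183/294053 ≈ -6775.1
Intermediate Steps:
(26385 + (-188537 + 163185)*(3062 + 75522))/(-165564 + 459617) = (26385 - 25352*78584)/294053 = (26385 - 1992261568)*(1/294053) = -1992235183*1/294053 = -1992235183/294053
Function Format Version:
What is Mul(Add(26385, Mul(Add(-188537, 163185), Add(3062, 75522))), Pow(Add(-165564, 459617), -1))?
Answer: Rational(-1992235183, 294053) ≈ -6775.1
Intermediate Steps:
Mul(Add(26385, Mul(Add(-188537, 163185), Add(3062, 75522))), Pow(Add(-165564, 459617), -1)) = Mul(Add(26385, Mul(-25352, 78584)), Pow(294053, -1)) = Mul(Add(26385, -1992261568), Rational(1, 294053)) = Mul(-1992235183, Rational(1, 294053)) = Rational(-1992235183, 294053)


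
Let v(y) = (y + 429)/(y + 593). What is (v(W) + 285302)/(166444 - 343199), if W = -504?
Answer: -25391803/15731195 ≈ -1.6141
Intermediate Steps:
v(y) = (429 + y)/(593 + y)
(v(W) + 285302)/(166444 - 343199) = ((429 - 504)/(593 - 504) + 285302)/(166444 - 343199) = (-75/89 + 285302)/(-176755) = ((1/89)*(-75) + 285302)*(-1/176755) = (-75/89 + 285302)*(-1/176755) = (25391803/89)*(-1/176755) = -25391803/15731195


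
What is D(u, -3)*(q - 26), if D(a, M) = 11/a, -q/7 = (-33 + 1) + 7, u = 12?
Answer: 1639/12 ≈ 136.58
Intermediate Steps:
q = 175 (q = -7*((-33 + 1) + 7) = -7*(-32 + 7) = -7*(-25) = 175)
D(u, -3)*(q - 26) = (11/12)*(175 - 26) = (11*(1/12))*149 = (11/12)*149 = 1639/12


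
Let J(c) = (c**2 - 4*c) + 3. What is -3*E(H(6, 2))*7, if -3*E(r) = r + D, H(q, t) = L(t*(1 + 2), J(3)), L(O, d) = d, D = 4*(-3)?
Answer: -84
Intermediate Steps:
J(c) = 3 + c**2 - 4*c
D = -12
H(q, t) = 0 (H(q, t) = 3 + 3**2 - 4*3 = 3 + 9 - 12 = 0)
E(r) = 4 - r/3 (E(r) = -(r - 12)/3 = -(-12 + r)/3 = 4 - r/3)
-3*E(H(6, 2))*7 = -3*(4 - 1/3*0)*7 = -3*(4 + 0)*7 = -3*4*7 = -12*7 = -84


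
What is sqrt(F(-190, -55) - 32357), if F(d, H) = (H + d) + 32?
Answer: I*sqrt(32570) ≈ 180.47*I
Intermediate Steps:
F(d, H) = 32 + H + d
sqrt(F(-190, -55) - 32357) = sqrt((32 - 55 - 190) - 32357) = sqrt(-213 - 32357) = sqrt(-32570) = I*sqrt(32570)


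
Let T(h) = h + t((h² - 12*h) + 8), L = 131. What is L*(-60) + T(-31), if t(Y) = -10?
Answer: -7901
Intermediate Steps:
T(h) = -10 + h (T(h) = h - 10 = -10 + h)
L*(-60) + T(-31) = 131*(-60) + (-10 - 31) = -7860 - 41 = -7901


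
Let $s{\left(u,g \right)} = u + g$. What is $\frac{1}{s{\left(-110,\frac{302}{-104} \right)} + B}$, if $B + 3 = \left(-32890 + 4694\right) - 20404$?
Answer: $- \frac{52}{2533227} \approx -2.0527 \cdot 10^{-5}$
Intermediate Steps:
$s{\left(u,g \right)} = g + u$
$B = -48603$ ($B = -3 + \left(\left(-32890 + 4694\right) - 20404\right) = -3 - 48600 = -48603$)
$\frac{1}{s{\left(-110,\frac{302}{-104} \right)} + B} = \frac{1}{\left(\frac{302}{-104} - 110\right) - 48603} = \frac{1}{\left(302 \left(- \frac{1}{104}\right) - 110\right) - 48603} = \frac{1}{\left(- \frac{151}{52} - 110\right) - 48603} = \frac{1}{- \frac{5871}{52} - 48603} = \frac{1}{- \frac{2533227}{52}} = - \frac{52}{2533227}$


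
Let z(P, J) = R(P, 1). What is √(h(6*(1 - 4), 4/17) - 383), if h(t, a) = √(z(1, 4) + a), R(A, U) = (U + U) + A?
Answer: √(-110687 + 17*√935)/17 ≈ 19.524*I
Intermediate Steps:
R(A, U) = A + 2*U (R(A, U) = 2*U + A = A + 2*U)
z(P, J) = 2 + P (z(P, J) = P + 2*1 = P + 2 = 2 + P)
h(t, a) = √(3 + a) (h(t, a) = √((2 + 1) + a) = √(3 + a))
√(h(6*(1 - 4), 4/17) - 383) = √(√(3 + 4/17) - 383) = √(√(55/17) - 383) = √(√935/17 - 383) = √(-383 + √935/17)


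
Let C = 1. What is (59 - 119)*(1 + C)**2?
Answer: -240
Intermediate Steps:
(59 - 119)*(1 + C)**2 = (59 - 119)*(1 + 1)**2 = -60*2**2 = -60*4 = -240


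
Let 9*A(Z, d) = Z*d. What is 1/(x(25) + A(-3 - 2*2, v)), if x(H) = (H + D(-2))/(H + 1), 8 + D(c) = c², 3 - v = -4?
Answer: -234/1085 ≈ -0.21567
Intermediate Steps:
v = 7 (v = 3 - 1*(-4) = 3 + 4 = 7)
D(c) = -8 + c²
x(H) = (-4 + H)/(1 + H) (x(H) = (H + (-8 + (-2)²))/(H + 1) = (H + (-8 + 4))/(1 + H) = (H - 4)/(1 + H) = (-4 + H)/(1 + H))
A(Z, d) = Z*d/9 (A(Z, d) = (Z*d)/9 = Z*d/9)
1/(x(25) + A(-3 - 2*2, v)) = 1/((-4 + 25)/(1 + 25) + (⅑)*(-3 - 2*2)*7) = 1/(21/26 + (⅑)*(-3 - 4)*7) = 1/((1/26)*21 + (⅑)*(-7)*7) = 1/(21/26 - 49/9) = 1/(-1085/234) = -234/1085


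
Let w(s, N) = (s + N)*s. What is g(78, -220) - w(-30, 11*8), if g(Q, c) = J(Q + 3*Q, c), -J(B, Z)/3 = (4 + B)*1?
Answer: 792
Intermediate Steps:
w(s, N) = s*(N + s) (w(s, N) = (N + s)*s = s*(N + s))
J(B, Z) = -12 - 3*B (J(B, Z) = -3*(4 + B) = -12 - 3*B)
g(Q, c) = -12 - 12*Q (g(Q, c) = -12 - 3*(Q + 3*Q) = -12 - 12*Q)
g(78, -220) - w(-30, 11*8) = (-12 - 12*78) - (-30)*(11*8 - 30) = (-12 - 936) - (-30)*(88 - 30) = -948 - (-30)*58 = -948 - 1*(-1740) = -948 + 1740 = 792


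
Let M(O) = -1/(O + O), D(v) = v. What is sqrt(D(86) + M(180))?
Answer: sqrt(309590)/60 ≈ 9.2735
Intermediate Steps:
M(O) = -1/(2*O)
sqrt(D(86) + M(180)) = sqrt(86 - 1/2/180) = sqrt(86 - 1/2*1/180) = sqrt(86 - 1/360) = sqrt(30959/360) = sqrt(309590)/60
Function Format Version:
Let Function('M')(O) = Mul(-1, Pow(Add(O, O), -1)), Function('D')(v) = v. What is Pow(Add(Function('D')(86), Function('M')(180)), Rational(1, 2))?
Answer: Mul(Rational(1, 60), Pow(309590, Rational(1, 2))) ≈ 9.2735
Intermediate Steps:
Function('M')(O) = Mul(Rational(-1, 2), Pow(O, -1)) (Function('M')(O) = Mul(-1, Pow(Mul(2, O), -1)) = Mul(-1, Mul(Rational(1, 2), Pow(O, -1))) = Mul(Rational(-1, 2), Pow(O, -1)))
Pow(Add(Function('D')(86), Function('M')(180)), Rational(1, 2)) = Pow(Add(86, Mul(Rational(-1, 2), Pow(180, -1))), Rational(1, 2)) = Pow(Add(86, Mul(Rational(-1, 2), Rational(1, 180))), Rational(1, 2)) = Pow(Add(86, Rational(-1, 360)), Rational(1, 2)) = Pow(Rational(30959, 360), Rational(1, 2)) = Mul(Rational(1, 60), Pow(309590, Rational(1, 2)))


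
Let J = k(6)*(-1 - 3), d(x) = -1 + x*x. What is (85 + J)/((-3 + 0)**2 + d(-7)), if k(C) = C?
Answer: 61/57 ≈ 1.0702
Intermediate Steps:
d(x) = -1 + x**2
J = -24 (J = 6*(-1 - 3) = 6*(-4) = -24)
(85 + J)/((-3 + 0)**2 + d(-7)) = (85 - 24)/((-3 + 0)**2 + (-1 + (-7)**2)) = 61/((-3)**2 + (-1 + 49)) = 61/(9 + 48) = 61/57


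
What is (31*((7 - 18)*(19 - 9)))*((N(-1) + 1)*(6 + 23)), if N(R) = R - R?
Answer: -98890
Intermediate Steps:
N(R) = 0
(31*((7 - 18)*(19 - 9)))*((N(-1) + 1)*(6 + 23)) = (31*((7 - 18)*(19 - 9)))*((0 + 1)*(6 + 23)) = (31*(-11*10))*(1*29) = (31*(-110))*29 = -3410*29 = -98890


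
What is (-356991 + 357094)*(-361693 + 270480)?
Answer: -9394939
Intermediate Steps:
(-356991 + 357094)*(-361693 + 270480) = 103*(-91213) = -9394939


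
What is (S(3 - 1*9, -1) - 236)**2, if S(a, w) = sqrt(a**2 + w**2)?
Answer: (236 - sqrt(37))**2 ≈ 52862.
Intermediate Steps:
(S(3 - 1*9, -1) - 236)**2 = (sqrt((3 - 1*9)**2 + (-1)**2) - 236)**2 = (sqrt((3 - 9)**2 + 1) - 236)**2 = (sqrt((-6)**2 + 1) - 236)**2 = (sqrt(36 + 1) - 236)**2 = (sqrt(37) - 236)**2 = (-236 + sqrt(37))**2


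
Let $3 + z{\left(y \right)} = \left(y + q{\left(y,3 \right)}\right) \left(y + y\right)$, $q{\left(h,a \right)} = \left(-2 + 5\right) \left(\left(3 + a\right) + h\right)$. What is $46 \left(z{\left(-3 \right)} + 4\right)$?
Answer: $-1610$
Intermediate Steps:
$q{\left(h,a \right)} = 9 + 3 a + 3 h$ ($q{\left(h,a \right)} = 3 \left(3 + a + h\right) = 9 + 3 a + 3 h$)
$z{\left(y \right)} = -3 + 2 y \left(18 + 4 y\right)$ ($z{\left(y \right)} = -3 + \left(y + \left(9 + 3 \cdot 3 + 3 y\right)\right) \left(y + y\right) = -3 + \left(y + \left(9 + 9 + 3 y\right)\right) 2 y = -3 + \left(y + \left(18 + 3 y\right)\right) 2 y = -3 + \left(18 + 4 y\right) 2 y = -3 + 2 y \left(18 + 4 y\right)$)
$46 \left(z{\left(-3 \right)} + 4\right) = 46 \left(\left(-3 + 8 \left(-3\right)^{2} + 36 \left(-3\right)\right) + 4\right) = 46 \left(\left(-3 + 8 \cdot 9 - 108\right) + 4\right) = 46 \left(\left(-3 + 72 - 108\right) + 4\right) = 46 \left(-39 + 4\right) = 46 \left(-35\right) = -1610$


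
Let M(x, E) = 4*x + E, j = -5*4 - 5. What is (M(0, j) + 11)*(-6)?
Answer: 84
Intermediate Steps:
j = -25 (j = -20 - 5 = -25)
M(x, E) = E + 4*x
(M(0, j) + 11)*(-6) = ((-25 + 4*0) + 11)*(-6) = ((-25 + 0) + 11)*(-6) = (-25 + 11)*(-6) = -14*(-6) = 84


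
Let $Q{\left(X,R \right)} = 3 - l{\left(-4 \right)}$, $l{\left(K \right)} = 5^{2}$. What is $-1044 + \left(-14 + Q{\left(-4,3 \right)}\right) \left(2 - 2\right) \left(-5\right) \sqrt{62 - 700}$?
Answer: $-1044$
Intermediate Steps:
$l{\left(K \right)} = 25$
$Q{\left(X,R \right)} = -22$ ($Q{\left(X,R \right)} = 3 - 25 = -22$)
$-1044 + \left(-14 + Q{\left(-4,3 \right)}\right) \left(2 - 2\right) \left(-5\right) \sqrt{62 - 700} = -1044 + \left(-14 - 22\right) \left(2 - 2\right) \left(-5\right) \sqrt{62 - 700} = -1044 + - 36 \cdot 0 \left(-5\right) \sqrt{-638} = -1044 + \left(-36\right) 0 i \sqrt{638} = -1044 + 0 i \sqrt{638} = -1044 + 0 = -1044$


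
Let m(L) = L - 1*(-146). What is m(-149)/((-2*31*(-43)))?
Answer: -3/2666 ≈ -0.0011253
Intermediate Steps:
m(L) = 146 + L (m(L) = L + 146 = 146 + L)
m(-149)/((-2*31*(-43))) = (146 - 149)/((-2*31*(-43))) = -3/((-62*(-43))) = -3/2666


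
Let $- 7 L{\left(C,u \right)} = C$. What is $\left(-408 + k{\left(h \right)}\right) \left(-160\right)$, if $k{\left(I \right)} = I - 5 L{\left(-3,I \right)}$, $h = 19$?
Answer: $\frac{438080}{7} \approx 62583.0$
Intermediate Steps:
$L{\left(C,u \right)} = - \frac{C}{7}$
$k{\left(I \right)} = - \frac{15}{7} + I$ ($k{\left(I \right)} = I - 5 \left(\left(- \frac{1}{7}\right) \left(-3\right)\right) = I - \frac{15}{7} = - \frac{15}{7} + I$)
$\left(-408 + k{\left(h \right)}\right) \left(-160\right) = \left(-408 + \left(- \frac{15}{7} + 19\right)\right) \left(-160\right) = \left(-408 + \frac{118}{7}\right) \left(-160\right) = \left(- \frac{2738}{7}\right) \left(-160\right) = \frac{438080}{7}$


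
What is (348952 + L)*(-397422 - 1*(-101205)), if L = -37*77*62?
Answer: -51042336138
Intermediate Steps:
L = -176638 (L = -2849*62 = -176638)
(348952 + L)*(-397422 - 1*(-101205)) = (348952 - 176638)*(-397422 - 1*(-101205)) = 172314*(-397422 + 101205) = 172314*(-296217) = -51042336138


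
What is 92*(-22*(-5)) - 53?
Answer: 10067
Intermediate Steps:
92*(-22*(-5)) - 53 = 92*110 - 53 = 10120 - 53 = 10067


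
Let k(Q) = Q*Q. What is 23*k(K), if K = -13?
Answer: 3887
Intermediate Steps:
k(Q) = Q**2
23*k(K) = 23*(-13)**2 = 23*169 = 3887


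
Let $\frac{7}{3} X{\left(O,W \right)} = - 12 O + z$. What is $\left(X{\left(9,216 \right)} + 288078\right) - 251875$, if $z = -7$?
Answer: $\frac{253076}{7} \approx 36154.0$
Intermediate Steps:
$X{\left(O,W \right)} = -3 - \frac{36 O}{7}$ ($X{\left(O,W \right)} = \frac{3 \left(- 12 O - 7\right)}{7} = \frac{3 \left(-7 - 12 O\right)}{7} = -3 - \frac{36 O}{7}$)
$\left(X{\left(9,216 \right)} + 288078\right) - 251875 = \left(\left(-3 - \frac{324}{7}\right) + 288078\right) - 251875 = \left(- \frac{345}{7} + 288078\right) - 251875 = \frac{2016201}{7} - 251875 = \frac{253076}{7}$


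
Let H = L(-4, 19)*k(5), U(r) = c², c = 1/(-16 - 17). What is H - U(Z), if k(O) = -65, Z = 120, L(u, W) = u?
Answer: 283139/1089 ≈ 260.00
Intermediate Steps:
c = -1/33 (c = 1/(-33) = -1/33 ≈ -0.030303)
U(r) = 1/1089 (U(r) = (-1/33)² = 1/1089)
H = 260 (H = -4*(-65) = 260)
H - U(Z) = 260 - 1*1/1089 = 260 - 1/1089 = 283139/1089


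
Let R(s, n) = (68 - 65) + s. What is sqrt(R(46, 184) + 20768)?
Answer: 9*sqrt(257) ≈ 144.28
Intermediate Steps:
R(s, n) = 3 + s
sqrt(R(46, 184) + 20768) = sqrt((3 + 46) + 20768) = sqrt(49 + 20768) = sqrt(20817) = 9*sqrt(257)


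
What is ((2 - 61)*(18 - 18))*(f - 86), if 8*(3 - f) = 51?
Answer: 0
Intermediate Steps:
f = -27/8 (f = 3 - ⅛*51 = 3 - 51/8 = -27/8 ≈ -3.3750)
((2 - 61)*(18 - 18))*(f - 86) = ((2 - 61)*(18 - 18))*(-27/8 - 86) = -59*0*(-715/8) = 0*(-715/8) = 0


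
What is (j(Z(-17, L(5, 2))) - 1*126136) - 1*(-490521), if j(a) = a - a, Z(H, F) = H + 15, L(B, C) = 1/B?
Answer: 364385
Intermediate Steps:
Z(H, F) = 15 + H
j(a) = 0
(j(Z(-17, L(5, 2))) - 1*126136) - 1*(-490521) = (0 - 1*126136) - 1*(-490521) = (0 - 126136) + 490521 = -126136 + 490521 = 364385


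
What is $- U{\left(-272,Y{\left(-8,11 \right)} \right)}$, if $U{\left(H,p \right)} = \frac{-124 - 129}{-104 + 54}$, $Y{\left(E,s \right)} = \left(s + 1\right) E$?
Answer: $- \frac{253}{50} \approx -5.06$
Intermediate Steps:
$Y{\left(E,s \right)} = E \left(1 + s\right)$ ($Y{\left(E,s \right)} = \left(1 + s\right) E = E \left(1 + s\right)$)
$U{\left(H,p \right)} = \frac{253}{50}$ ($U{\left(H,p \right)} = - \frac{253}{-50} = \left(-253\right) \left(- \frac{1}{50}\right) = \frac{253}{50}$)
$- U{\left(-272,Y{\left(-8,11 \right)} \right)} = \left(-1\right) \frac{253}{50} = - \frac{253}{50}$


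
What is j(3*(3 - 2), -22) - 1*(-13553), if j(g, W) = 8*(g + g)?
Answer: 13601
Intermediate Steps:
j(g, W) = 16*g (j(g, W) = 8*(2*g) = 16*g)
j(3*(3 - 2), -22) - 1*(-13553) = 16*(3*(3 - 2)) - 1*(-13553) = 16*(3*1) + 13553 = 16*3 + 13553 = 48 + 13553 = 13601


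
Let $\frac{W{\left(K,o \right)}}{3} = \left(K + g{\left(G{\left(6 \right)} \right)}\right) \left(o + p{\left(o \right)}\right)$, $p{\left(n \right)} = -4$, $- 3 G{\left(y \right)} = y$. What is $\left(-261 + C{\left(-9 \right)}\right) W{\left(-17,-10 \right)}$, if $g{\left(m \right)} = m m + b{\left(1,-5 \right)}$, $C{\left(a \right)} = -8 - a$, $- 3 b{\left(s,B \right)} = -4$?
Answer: $-127400$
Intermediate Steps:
$b{\left(s,B \right)} = \frac{4}{3}$ ($b{\left(s,B \right)} = \left(- \frac{1}{3}\right) \left(-4\right) = \frac{4}{3}$)
$G{\left(y \right)} = - \frac{y}{3}$
$g{\left(m \right)} = \frac{4}{3} + m^{2}$ ($g{\left(m \right)} = m m + \frac{4}{3} = m^{2} + \frac{4}{3} = \frac{4}{3} + m^{2}$)
$W{\left(K,o \right)} = 3 \left(-4 + o\right) \left(\frac{16}{3} + K\right)$ ($W{\left(K,o \right)} = 3 \left(K + \left(\frac{4}{3} + \left(\left(- \frac{1}{3}\right) 6\right)^{2}\right)\right) \left(o - 4\right) = 3 \left(K + \left(\frac{4}{3} + \left(-2\right)^{2}\right)\right) \left(-4 + o\right) = 3 \left(K + \left(\frac{4}{3} + 4\right)\right) \left(-4 + o\right) = 3 \left(K + \frac{16}{3}\right) \left(-4 + o\right) = 3 \left(\frac{16}{3} + K\right) \left(-4 + o\right) = 3 \left(-4 + o\right) \left(\frac{16}{3} + K\right)$)
$\left(-261 + C{\left(-9 \right)}\right) W{\left(-17,-10 \right)} = \left(-261 - -1\right) \left(-64 - -204 + 16 \left(-10\right) + 3 \left(-17\right) \left(-10\right)\right) = \left(-261 + \left(-8 + 9\right)\right) \left(-64 + 204 - 160 + 510\right) = \left(-261 + 1\right) 490 = \left(-260\right) 490 = -127400$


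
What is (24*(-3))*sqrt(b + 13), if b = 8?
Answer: -72*sqrt(21) ≈ -329.95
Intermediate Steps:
(24*(-3))*sqrt(b + 13) = (24*(-3))*sqrt(8 + 13) = -72*sqrt(21)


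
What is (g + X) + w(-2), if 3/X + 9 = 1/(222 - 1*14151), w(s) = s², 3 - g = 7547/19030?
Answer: 3739539599/596409715 ≈ 6.2701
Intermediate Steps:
g = 49543/19030 (g = 3 - 7547/19030 = 49543/19030 ≈ 2.6034)
X = -41787/125362 (X = 3/(-9 + 1/(222 - 1*14151)) = 3/(-9 + 1/(222 - 14151)) = 3/(-9 + 1/(-13929)) = 3/(-9 - 1/13929) = 3/(-125362/13929) = 3*(-13929/125362) = -41787/125362 ≈ -0.33333)
(g + X) + w(-2) = (49543/19030 - 41787/125362) + (-2)² = 1353900739/596409715 + 4 = 3739539599/596409715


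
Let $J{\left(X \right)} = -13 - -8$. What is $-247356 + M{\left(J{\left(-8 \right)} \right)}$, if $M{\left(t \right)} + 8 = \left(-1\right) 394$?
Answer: $-247758$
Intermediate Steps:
$J{\left(X \right)} = -5$ ($J{\left(X \right)} = -13 + 8 = -5$)
$M{\left(t \right)} = -402$ ($M{\left(t \right)} = -8 - 394 = -402$)
$-247356 + M{\left(J{\left(-8 \right)} \right)} = -247356 - 402 = -247758$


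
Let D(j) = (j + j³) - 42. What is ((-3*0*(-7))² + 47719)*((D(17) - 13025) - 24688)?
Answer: -1566376175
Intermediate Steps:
D(j) = -42 + j + j³
((-3*0*(-7))² + 47719)*((D(17) - 13025) - 24688) = ((-3*0*(-7))² + 47719)*(((-42 + 17 + 17³) - 13025) - 24688) = ((0*(-7))² + 47719)*(((-42 + 17 + 4913) - 13025) - 24688) = (0² + 47719)*((4888 - 13025) - 24688) = (0 + 47719)*(-8137 - 24688) = 47719*(-32825) = -1566376175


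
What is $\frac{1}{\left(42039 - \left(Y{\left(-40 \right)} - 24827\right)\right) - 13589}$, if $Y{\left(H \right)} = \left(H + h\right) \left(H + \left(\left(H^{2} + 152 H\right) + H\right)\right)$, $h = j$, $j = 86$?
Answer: $\frac{1}{263037} \approx 3.8017 \cdot 10^{-6}$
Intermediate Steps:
$h = 86$
$Y{\left(H \right)} = \left(86 + H\right) \left(H^{2} + 154 H\right)$ ($Y{\left(H \right)} = \left(H + 86\right) \left(H + \left(\left(H^{2} + 152 H\right) + H\right)\right) = \left(86 + H\right) \left(H + \left(H^{2} + 153 H\right)\right) = \left(86 + H\right) \left(H^{2} + 154 H\right)$)
$\frac{1}{\left(42039 - \left(Y{\left(-40 \right)} - 24827\right)\right) - 13589} = \frac{1}{\left(42039 - \left(- 40 \left(13244 + \left(-40\right)^{2} + 240 \left(-40\right)\right) - 24827\right)\right) - 13589} = \frac{1}{\left(42039 - \left(- 40 \left(13244 + 1600 - 9600\right) - 24827\right)\right) - 13589} = \frac{1}{\left(42039 - \left(\left(-40\right) 5244 - 24827\right)\right) - 13589} = \frac{1}{\left(42039 - \left(-209760 - 24827\right)\right) - 13589} = \frac{1}{\left(42039 - -234587\right) - 13589} = \frac{1}{\left(42039 + 234587\right) - 13589} = \frac{1}{276626 - 13589} = \frac{1}{263037}$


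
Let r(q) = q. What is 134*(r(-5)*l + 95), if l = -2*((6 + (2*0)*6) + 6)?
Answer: 28810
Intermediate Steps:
l = -24 (l = -2*((6 + 0*6) + 6) = -2*((6 + 0) + 6) = -2*(6 + 6) = -2*12 = -24)
134*(r(-5)*l + 95) = 134*(-5*(-24) + 95) = 134*(120 + 95) = 134*215 = 28810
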